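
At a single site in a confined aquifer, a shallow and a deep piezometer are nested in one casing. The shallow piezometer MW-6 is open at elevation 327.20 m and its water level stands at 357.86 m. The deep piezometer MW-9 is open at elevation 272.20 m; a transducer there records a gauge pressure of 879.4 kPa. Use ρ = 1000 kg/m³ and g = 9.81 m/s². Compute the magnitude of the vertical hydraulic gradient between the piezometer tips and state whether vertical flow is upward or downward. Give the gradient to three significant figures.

Total head at MW-6: h = 357.86 m (water level in the standpipe).
Pressure head at MW-9: ψ = P/(ρg) = 879.4×1000 / (1000 × 9.81) = 89.64 m.
Total head at MW-9: h = z + ψ = 272.20 + 89.64 = 361.84 m.
Δh = h(MW-6) − h(MW-9) = 357.86 − 361.84 = -3.98 m.
Vertical separation Δz = 327.20 − 272.20 = 55.00 m.
|i_v| = |Δh| / Δz = 3.98 / 55.00 = 0.0724.
Head is higher in the deep piezometer, so vertical flow is upward (discharge condition).

|i_v| ≈ 0.0724; vertical flow is upward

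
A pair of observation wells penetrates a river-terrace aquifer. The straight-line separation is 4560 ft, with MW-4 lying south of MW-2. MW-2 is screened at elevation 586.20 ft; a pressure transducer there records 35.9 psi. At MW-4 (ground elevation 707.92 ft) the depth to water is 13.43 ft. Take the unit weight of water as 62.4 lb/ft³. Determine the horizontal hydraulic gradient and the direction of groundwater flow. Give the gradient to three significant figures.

i ≈ 0.00558; groundwater flows toward the north

Pressure head at MW-2: ψ = 144·P/γ = 144 × 35.9 / 62.4 = 82.85 ft.
Total head at MW-2: h = z + ψ = 586.20 + 82.85 = 669.05 ft.
Total head at MW-4: h = 707.92 − 13.43 = 694.49 ft.
Head difference: h(MW-2) − h(MW-4) = 669.05 − 694.49 = -25.44 ft.
Hydraulic gradient: i = |Δh| / L = 25.44 / 4560 = 0.00558.
Flow is from higher to lower head: from MW-4 toward MW-2, i.e. toward the north.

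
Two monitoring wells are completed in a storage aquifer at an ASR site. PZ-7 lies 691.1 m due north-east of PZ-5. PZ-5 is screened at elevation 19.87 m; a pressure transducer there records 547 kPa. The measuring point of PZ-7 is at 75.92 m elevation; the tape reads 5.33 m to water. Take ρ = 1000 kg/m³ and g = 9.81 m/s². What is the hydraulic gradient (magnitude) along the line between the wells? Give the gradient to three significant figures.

Pressure head at PZ-5: ψ = P/(ρg) = 547×1000 / (1000 × 9.81) = 55.76 m.
Total head at PZ-5: h = z + ψ = 19.87 + 55.76 = 75.63 m.
Total head at PZ-7: h = 75.92 − 5.33 = 70.59 m.
Head difference: h(PZ-5) − h(PZ-7) = 75.63 − 70.59 = 5.04 m.
Hydraulic gradient: i = |Δh| / L = 5.04 / 691.1 = 0.00729.

i ≈ 0.00729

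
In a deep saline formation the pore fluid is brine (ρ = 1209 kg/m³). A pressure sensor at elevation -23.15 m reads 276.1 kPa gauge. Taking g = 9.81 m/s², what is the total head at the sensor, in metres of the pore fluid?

ψ = P/(ρg) = 276.1×1000 / (1209 × 9.81) = 23.28 m.
h = z + ψ = -23.15 + 23.28 = 0.13 m.

h ≈ 0.13 m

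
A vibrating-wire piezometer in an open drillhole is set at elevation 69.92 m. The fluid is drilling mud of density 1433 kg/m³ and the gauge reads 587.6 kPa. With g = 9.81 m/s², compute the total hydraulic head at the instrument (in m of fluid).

ψ = P/(ρg) = 587.6×1000 / (1433 × 9.81) = 41.80 m.
h = z + ψ = 69.92 + 41.80 = 111.72 m.

h ≈ 111.72 m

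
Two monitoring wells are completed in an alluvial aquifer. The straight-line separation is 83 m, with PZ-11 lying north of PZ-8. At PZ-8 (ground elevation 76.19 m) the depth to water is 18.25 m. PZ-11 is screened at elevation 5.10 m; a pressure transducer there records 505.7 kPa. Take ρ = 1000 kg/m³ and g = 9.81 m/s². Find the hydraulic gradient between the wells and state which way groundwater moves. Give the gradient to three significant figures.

Total head at PZ-8: h = 76.19 − 18.25 = 57.94 m.
Pressure head at PZ-11: ψ = P/(ρg) = 505.7×1000 / (1000 × 9.81) = 51.55 m.
Total head at PZ-11: h = z + ψ = 5.10 + 51.55 = 56.65 m.
Head difference: h(PZ-8) − h(PZ-11) = 57.94 − 56.65 = 1.29 m.
Hydraulic gradient: i = |Δh| / L = 1.29 / 83 = 0.0155.
Flow is from higher to lower head: from PZ-8 toward PZ-11, i.e. toward the north.

i ≈ 0.0155; groundwater flows toward the north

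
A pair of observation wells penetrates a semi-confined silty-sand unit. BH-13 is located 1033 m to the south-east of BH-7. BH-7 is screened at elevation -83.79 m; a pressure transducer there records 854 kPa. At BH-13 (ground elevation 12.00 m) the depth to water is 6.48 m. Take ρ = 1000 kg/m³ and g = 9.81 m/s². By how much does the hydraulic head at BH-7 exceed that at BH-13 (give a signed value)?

Pressure head at BH-7: ψ = P/(ρg) = 854×1000 / (1000 × 9.81) = 87.05 m.
Total head at BH-7: h = z + ψ = -83.79 + 87.05 = 3.26 m.
Total head at BH-13: h = 12.00 − 6.48 = 5.52 m.
Head difference: h(BH-7) − h(BH-13) = 3.26 − 5.52 = -2.26 m.

Δh ≈ -2.26 m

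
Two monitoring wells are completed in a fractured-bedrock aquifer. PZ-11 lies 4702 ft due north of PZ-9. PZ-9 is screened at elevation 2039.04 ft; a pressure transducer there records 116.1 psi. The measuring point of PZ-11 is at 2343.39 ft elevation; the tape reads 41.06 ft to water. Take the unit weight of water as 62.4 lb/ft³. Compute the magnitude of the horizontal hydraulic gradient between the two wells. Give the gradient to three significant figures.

Pressure head at PZ-9: ψ = 144·P/γ = 144 × 116.1 / 62.4 = 267.92 ft.
Total head at PZ-9: h = z + ψ = 2039.04 + 267.92 = 2306.96 ft.
Total head at PZ-11: h = 2343.39 − 41.06 = 2302.33 ft.
Head difference: h(PZ-9) − h(PZ-11) = 2306.96 − 2302.33 = 4.63 ft.
Hydraulic gradient: i = |Δh| / L = 4.63 / 4702 = 0.000985.

i ≈ 0.000985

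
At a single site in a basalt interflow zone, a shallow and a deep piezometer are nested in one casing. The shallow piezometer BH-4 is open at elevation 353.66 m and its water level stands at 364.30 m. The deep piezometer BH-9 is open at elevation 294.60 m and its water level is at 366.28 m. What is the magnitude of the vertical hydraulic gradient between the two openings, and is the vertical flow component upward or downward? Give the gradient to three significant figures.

|i_v| ≈ 0.0335; vertical flow is upward

Total head at BH-4: h = 364.30 m (water level in the standpipe).
Total head at BH-9: h = 366.28 m.
Δh = h(BH-4) − h(BH-9) = 364.30 − 366.28 = -1.98 m.
Vertical separation Δz = 353.66 − 294.60 = 59.06 m.
|i_v| = |Δh| / Δz = 1.98 / 59.06 = 0.0335.
Head is higher in the deep piezometer, so vertical flow is upward (discharge condition).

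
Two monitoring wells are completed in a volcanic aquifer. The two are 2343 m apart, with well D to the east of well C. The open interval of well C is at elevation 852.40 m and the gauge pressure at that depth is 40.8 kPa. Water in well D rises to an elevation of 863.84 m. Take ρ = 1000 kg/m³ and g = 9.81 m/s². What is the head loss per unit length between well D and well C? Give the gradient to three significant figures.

Pressure head at well C: ψ = P/(ρg) = 40.8×1000 / (1000 × 9.81) = 4.16 m.
Total head at well C: h = z + ψ = 852.40 + 4.16 = 856.56 m.
Total head at well D: h = 863.84 m (water level in the piezometer is the total head).
Head difference: h(well C) − h(well D) = 856.56 − 863.84 = -7.28 m.
Hydraulic gradient: i = |Δh| / L = 7.28 / 2343 = 0.00311.

i ≈ 0.00311 m/m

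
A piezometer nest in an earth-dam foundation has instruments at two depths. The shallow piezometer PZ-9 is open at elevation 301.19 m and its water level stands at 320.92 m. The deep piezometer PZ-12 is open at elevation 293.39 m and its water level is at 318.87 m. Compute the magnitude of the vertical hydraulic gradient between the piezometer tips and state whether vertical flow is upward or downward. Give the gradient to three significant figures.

Total head at PZ-9: h = 320.92 m (water level in the standpipe).
Total head at PZ-12: h = 318.87 m.
Δh = h(PZ-9) − h(PZ-12) = 320.92 − 318.87 = 2.05 m.
Vertical separation Δz = 301.19 − 293.39 = 7.80 m.
|i_v| = |Δh| / Δz = 2.05 / 7.80 = 0.263.
Head is higher in the shallow piezometer, so vertical flow is downward (recharge condition).

|i_v| ≈ 0.263; vertical flow is downward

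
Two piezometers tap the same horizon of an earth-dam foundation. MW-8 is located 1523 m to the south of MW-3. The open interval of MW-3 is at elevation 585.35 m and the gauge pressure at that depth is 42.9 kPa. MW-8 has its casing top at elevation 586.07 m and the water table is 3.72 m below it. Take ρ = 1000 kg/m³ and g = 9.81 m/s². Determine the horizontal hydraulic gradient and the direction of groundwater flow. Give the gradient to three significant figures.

Pressure head at MW-3: ψ = P/(ρg) = 42.9×1000 / (1000 × 9.81) = 4.37 m.
Total head at MW-3: h = z + ψ = 585.35 + 4.37 = 589.72 m.
Total head at MW-8: h = 586.07 − 3.72 = 582.35 m.
Head difference: h(MW-3) − h(MW-8) = 589.72 − 582.35 = 7.37 m.
Hydraulic gradient: i = |Δh| / L = 7.37 / 1523 = 0.00484.
Flow is from higher to lower head: from MW-3 toward MW-8, i.e. toward the south.

i ≈ 0.00484; groundwater flows toward the south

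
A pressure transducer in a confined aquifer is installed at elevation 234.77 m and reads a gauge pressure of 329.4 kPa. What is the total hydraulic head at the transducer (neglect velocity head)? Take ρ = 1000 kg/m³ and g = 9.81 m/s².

ψ = P/(ρg) = 329.4×1000 / (1000 × 9.81) = 33.58 m.
h = z + ψ = 234.77 + 33.58 = 268.35 m.

h ≈ 268.35 m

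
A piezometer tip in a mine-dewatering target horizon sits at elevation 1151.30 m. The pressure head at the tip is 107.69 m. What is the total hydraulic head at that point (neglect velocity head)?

h ≈ 1258.99 m

h = z + ψ = 1151.30 + 107.69 = 1258.99 m.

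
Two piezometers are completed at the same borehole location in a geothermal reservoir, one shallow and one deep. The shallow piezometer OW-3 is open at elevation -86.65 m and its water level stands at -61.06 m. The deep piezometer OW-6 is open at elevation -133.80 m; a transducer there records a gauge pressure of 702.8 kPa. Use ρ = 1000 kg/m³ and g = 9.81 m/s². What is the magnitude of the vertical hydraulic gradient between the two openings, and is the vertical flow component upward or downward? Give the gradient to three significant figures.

|i_v| ≈ 0.0233; vertical flow is downward

Total head at OW-3: h = -61.06 m (water level in the standpipe).
Pressure head at OW-6: ψ = P/(ρg) = 702.8×1000 / (1000 × 9.81) = 71.64 m.
Total head at OW-6: h = z + ψ = -133.80 + 71.64 = -62.16 m.
Δh = h(OW-3) − h(OW-6) = -61.06 − (-62.16) = 1.10 m.
Vertical separation Δz = -86.65 − (-133.80) = 47.15 m.
|i_v| = |Δh| / Δz = 1.10 / 47.15 = 0.0233.
Head is higher in the shallow piezometer, so vertical flow is downward (recharge condition).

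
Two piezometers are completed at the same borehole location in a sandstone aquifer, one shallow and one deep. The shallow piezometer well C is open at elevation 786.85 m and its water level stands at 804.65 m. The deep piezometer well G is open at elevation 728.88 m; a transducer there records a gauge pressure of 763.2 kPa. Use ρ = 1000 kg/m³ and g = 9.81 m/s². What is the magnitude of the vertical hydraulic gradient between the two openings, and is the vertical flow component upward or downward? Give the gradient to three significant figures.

Total head at well C: h = 804.65 m (water level in the standpipe).
Pressure head at well G: ψ = P/(ρg) = 763.2×1000 / (1000 × 9.81) = 77.80 m.
Total head at well G: h = z + ψ = 728.88 + 77.80 = 806.68 m.
Δh = h(well C) − h(well G) = 804.65 − 806.68 = -2.03 m.
Vertical separation Δz = 786.85 − 728.88 = 57.97 m.
|i_v| = |Δh| / Δz = 2.03 / 57.97 = 0.0350.
Head is higher in the deep piezometer, so vertical flow is upward (discharge condition).

|i_v| ≈ 0.0350; vertical flow is upward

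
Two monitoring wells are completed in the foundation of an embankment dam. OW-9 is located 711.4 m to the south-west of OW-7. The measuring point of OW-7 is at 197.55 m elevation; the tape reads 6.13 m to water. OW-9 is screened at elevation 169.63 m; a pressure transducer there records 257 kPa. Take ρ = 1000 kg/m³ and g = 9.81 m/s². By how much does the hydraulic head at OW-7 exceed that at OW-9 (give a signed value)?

Δh ≈ -4.41 m

Total head at OW-7: h = 197.55 − 6.13 = 191.42 m.
Pressure head at OW-9: ψ = P/(ρg) = 257×1000 / (1000 × 9.81) = 26.20 m.
Total head at OW-9: h = z + ψ = 169.63 + 26.20 = 195.83 m.
Head difference: h(OW-7) − h(OW-9) = 191.42 − 195.83 = -4.41 m.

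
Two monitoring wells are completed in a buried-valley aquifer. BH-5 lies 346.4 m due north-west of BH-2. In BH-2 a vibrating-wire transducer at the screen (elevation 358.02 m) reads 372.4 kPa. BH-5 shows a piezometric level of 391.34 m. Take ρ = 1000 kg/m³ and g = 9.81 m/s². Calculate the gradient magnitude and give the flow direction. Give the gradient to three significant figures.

Pressure head at BH-2: ψ = P/(ρg) = 372.4×1000 / (1000 × 9.81) = 37.96 m.
Total head at BH-2: h = z + ψ = 358.02 + 37.96 = 395.98 m.
Total head at BH-5: h = 391.34 m (water level in the piezometer is the total head).
Head difference: h(BH-2) − h(BH-5) = 395.98 − 391.34 = 4.64 m.
Hydraulic gradient: i = |Δh| / L = 4.64 / 346.4 = 0.0134.
Flow is from higher to lower head: from BH-2 toward BH-5, i.e. toward the north-west.

i ≈ 0.0134; groundwater flows toward the north-west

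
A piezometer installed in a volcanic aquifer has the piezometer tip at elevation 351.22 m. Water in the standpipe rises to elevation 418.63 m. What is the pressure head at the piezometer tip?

ψ ≈ 67.41 m

Total head h = 418.63 m (the water-surface elevation in the piezometer).
Pressure head ψ = h − z = 418.63 − 351.22 = 67.41 m.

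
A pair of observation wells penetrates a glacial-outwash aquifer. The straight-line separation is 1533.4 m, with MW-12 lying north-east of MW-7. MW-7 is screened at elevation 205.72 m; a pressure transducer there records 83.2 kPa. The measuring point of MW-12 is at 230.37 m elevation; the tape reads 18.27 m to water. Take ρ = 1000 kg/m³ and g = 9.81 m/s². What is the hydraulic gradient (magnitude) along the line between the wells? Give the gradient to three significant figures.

Pressure head at MW-7: ψ = P/(ρg) = 83.2×1000 / (1000 × 9.81) = 8.48 m.
Total head at MW-7: h = z + ψ = 205.72 + 8.48 = 214.20 m.
Total head at MW-12: h = 230.37 − 18.27 = 212.10 m.
Head difference: h(MW-7) − h(MW-12) = 214.20 − 212.10 = 2.10 m.
Hydraulic gradient: i = |Δh| / L = 2.10 / 1533.4 = 0.00137.

i ≈ 0.00137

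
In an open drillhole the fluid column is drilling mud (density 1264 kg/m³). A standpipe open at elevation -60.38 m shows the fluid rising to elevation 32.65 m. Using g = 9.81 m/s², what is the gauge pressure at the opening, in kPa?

P ≈ 1150 kPa

Pressure head ψ = h − z = 32.65 − (-60.38) = 93.03 m.
P = ρgψ = 1264 × 9.81 × 93.03 = 1153557 Pa ≈ 1150 kPa.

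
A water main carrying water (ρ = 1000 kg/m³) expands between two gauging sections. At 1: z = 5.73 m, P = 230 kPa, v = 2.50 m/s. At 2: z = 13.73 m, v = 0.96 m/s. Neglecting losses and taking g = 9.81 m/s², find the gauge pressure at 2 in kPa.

P₂ ≈ 154 kPa

Pressure head at 1: ψ₁ = P₁/(ρg) = 230×1000 / (1000 × 9.81) = 23.45 m.
Velocity heads: v₁²/2g = 2.50²/19.62 = 0.319 m; v₂²/2g = 0.96²/19.62 = 0.047 m.
Total head H = z₁ + ψ₁ + v₁²/2g = 5.73 + 23.45 + 0.319 = 29.50 m.
ψ₂ = H − z₂ − v₂²/2g = 29.50 − 13.73 − 0.047 = 15.72 m.
P₂ = ρgψ₂ = 1000 × 9.81 × 15.72 ≈ 154 kPa.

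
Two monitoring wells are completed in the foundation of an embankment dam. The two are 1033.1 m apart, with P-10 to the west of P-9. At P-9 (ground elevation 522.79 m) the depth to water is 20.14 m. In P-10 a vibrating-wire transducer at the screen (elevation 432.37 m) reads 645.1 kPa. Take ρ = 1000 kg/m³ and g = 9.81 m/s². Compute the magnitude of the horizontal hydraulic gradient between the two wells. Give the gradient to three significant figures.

Total head at P-9: h = 522.79 − 20.14 = 502.65 m.
Pressure head at P-10: ψ = P/(ρg) = 645.1×1000 / (1000 × 9.81) = 65.76 m.
Total head at P-10: h = z + ψ = 432.37 + 65.76 = 498.13 m.
Head difference: h(P-9) − h(P-10) = 502.65 − 498.13 = 4.52 m.
Hydraulic gradient: i = |Δh| / L = 4.52 / 1033.1 = 0.00438.

i ≈ 0.00438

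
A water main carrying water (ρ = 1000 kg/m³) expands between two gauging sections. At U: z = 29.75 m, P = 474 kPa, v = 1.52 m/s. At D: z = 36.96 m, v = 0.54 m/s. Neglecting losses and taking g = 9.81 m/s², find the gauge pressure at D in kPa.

P₂ ≈ 404 kPa

Pressure head at U: ψ₁ = P₁/(ρg) = 474×1000 / (1000 × 9.81) = 48.32 m.
Velocity heads: v₁²/2g = 1.52²/19.62 = 0.118 m; v₂²/2g = 0.54²/19.62 = 0.015 m.
Total head H = z₁ + ψ₁ + v₁²/2g = 29.75 + 48.32 + 0.118 = 78.19 m.
ψ₂ = H − z₂ − v₂²/2g = 78.19 − 36.96 − 0.015 = 41.21 m.
P₂ = ρgψ₂ = 1000 × 9.81 × 41.21 ≈ 404 kPa.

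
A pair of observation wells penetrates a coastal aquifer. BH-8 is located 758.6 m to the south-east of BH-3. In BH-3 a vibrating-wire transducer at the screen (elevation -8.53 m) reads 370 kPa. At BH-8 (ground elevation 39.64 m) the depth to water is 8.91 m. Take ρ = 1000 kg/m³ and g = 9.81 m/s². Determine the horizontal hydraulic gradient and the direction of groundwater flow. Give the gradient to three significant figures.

i ≈ 0.00203; groundwater flows toward the north-west

Pressure head at BH-3: ψ = P/(ρg) = 370×1000 / (1000 × 9.81) = 37.72 m.
Total head at BH-3: h = z + ψ = -8.53 + 37.72 = 29.19 m.
Total head at BH-8: h = 39.64 − 8.91 = 30.73 m.
Head difference: h(BH-3) − h(BH-8) = 29.19 − 30.73 = -1.54 m.
Hydraulic gradient: i = |Δh| / L = 1.54 / 758.6 = 0.00203.
Flow is from higher to lower head: from BH-8 toward BH-3, i.e. toward the north-west.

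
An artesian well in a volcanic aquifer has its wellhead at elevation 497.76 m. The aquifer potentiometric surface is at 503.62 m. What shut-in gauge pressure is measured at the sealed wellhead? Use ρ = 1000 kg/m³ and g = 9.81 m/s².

Head above the cap: Δh = 503.62 − 497.76 = 5.86 m.
P = ρgΔh = 1000 × 9.81 × 5.86 = 57487 Pa ≈ 57.5 kPa.

P ≈ 57.5 kPa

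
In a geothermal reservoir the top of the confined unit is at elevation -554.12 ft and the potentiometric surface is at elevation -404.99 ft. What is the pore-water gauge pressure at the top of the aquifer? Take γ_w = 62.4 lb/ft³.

Pressure head at the aquifer top: ψ = h − z = -404.99 − (-554.12) = 149.13 ft.
P = γψ/144 = 62.4 × 149.13 / 144 = 64.6 psi.

P ≈ 64.6 psi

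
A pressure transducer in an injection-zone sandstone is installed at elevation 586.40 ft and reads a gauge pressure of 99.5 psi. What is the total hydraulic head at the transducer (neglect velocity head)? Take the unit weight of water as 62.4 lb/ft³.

ψ = 144·P/γ = 144 × 99.5 / 62.4 = 229.62 ft.
h = z + ψ = 586.40 + 229.62 = 816.02 ft.

h ≈ 816.02 ft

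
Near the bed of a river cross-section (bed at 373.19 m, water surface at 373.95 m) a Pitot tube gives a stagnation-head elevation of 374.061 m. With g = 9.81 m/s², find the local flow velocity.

v ≈ 1.48 m/s

Near the bed, under hydrostatic conditions, the piezometric head (z + ψ) equals the free-surface elevation, 373.95 m.
Velocity head = total − piezometric = 374.061 − 373.95 = 0.111 m.
v = √(2g·h_v) = √(2 × 9.81 × 0.111) = 1.48 m/s.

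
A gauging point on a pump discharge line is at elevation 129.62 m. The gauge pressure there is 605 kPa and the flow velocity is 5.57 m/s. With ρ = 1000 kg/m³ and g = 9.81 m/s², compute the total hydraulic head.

h ≈ 192.87 m

Pressure head ψ = P/(ρg) = 605×1000 / (1000 × 9.81) = 61.67 m.
Velocity head = v²/(2g) = 5.57² / (2 × 9.81) = 1.581 m.
h = z + ψ + v²/(2g) = 129.62 + 61.67 + 1.581 = 192.87 m.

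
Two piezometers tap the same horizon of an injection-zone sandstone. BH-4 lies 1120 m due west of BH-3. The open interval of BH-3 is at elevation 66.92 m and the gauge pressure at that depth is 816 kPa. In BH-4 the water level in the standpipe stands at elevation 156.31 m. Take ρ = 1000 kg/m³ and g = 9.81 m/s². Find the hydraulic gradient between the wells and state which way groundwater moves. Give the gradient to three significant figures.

Pressure head at BH-3: ψ = P/(ρg) = 816×1000 / (1000 × 9.81) = 83.18 m.
Total head at BH-3: h = z + ψ = 66.92 + 83.18 = 150.10 m.
Total head at BH-4: h = 156.31 m (water level in the piezometer is the total head).
Head difference: h(BH-3) − h(BH-4) = 150.10 − 156.31 = -6.21 m.
Hydraulic gradient: i = |Δh| / L = 6.21 / 1120 = 0.00554.
Flow is from higher to lower head: from BH-4 toward BH-3, i.e. toward the east.

i ≈ 0.00554; groundwater flows toward the east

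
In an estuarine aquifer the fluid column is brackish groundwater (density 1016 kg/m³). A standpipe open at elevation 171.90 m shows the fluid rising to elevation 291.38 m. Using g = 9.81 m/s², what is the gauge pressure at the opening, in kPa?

Pressure head ψ = h − z = 291.38 − 171.90 = 119.48 m.
P = ρgψ = 1016 × 9.81 × 119.48 = 1190852 Pa ≈ 1190 kPa.

P ≈ 1190 kPa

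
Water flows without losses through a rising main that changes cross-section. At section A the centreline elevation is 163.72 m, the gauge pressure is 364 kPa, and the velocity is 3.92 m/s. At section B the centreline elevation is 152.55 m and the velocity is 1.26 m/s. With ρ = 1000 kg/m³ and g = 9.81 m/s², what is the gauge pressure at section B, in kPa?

P₂ ≈ 480 kPa

Pressure head at A: ψ₁ = P₁/(ρg) = 364×1000 / (1000 × 9.81) = 37.10 m.
Velocity heads: v₁²/2g = 3.92²/19.62 = 0.783 m; v₂²/2g = 1.26²/19.62 = 0.081 m.
Total head H = z₁ + ψ₁ + v₁²/2g = 163.72 + 37.10 + 0.783 = 201.60 m.
ψ₂ = H − z₂ − v₂²/2g = 201.60 − 152.55 − 0.081 = 48.97 m.
P₂ = ρgψ₂ = 1000 × 9.81 × 48.97 ≈ 480 kPa.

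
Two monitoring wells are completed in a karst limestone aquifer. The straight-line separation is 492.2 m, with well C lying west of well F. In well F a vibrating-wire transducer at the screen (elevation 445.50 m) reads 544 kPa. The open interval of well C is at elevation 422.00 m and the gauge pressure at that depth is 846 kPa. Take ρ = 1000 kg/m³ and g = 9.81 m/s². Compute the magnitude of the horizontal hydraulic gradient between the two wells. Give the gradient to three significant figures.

i ≈ 0.0148

Pressure head at well F: ψ = P/(ρg) = 544×1000 / (1000 × 9.81) = 55.45 m.
Total head at well F: h = z + ψ = 445.50 + 55.45 = 500.95 m.
Pressure head at well C: ψ = P/(ρg) = 846×1000 / (1000 × 9.81) = 86.24 m.
Total head at well C: h = z + ψ = 422.00 + 86.24 = 508.24 m.
Head difference: h(well F) − h(well C) = 500.95 − 508.24 = -7.29 m.
Hydraulic gradient: i = |Δh| / L = 7.29 / 492.2 = 0.0148.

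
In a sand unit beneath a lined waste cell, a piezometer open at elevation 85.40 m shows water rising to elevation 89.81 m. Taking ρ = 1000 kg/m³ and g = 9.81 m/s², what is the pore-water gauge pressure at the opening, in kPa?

P ≈ 43.3 kPa

Pressure head ψ = h − z = 89.81 − 85.40 = 4.41 m.
P = ρgψ = 1000 × 9.81 × 4.41 = 43262 Pa ≈ 43.3 kPa.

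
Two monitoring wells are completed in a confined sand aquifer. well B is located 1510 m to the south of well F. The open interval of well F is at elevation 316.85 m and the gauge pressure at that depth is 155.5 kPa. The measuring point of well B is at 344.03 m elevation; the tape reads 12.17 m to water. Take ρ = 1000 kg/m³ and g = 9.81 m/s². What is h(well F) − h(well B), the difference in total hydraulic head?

Δh ≈ 0.84 m

Pressure head at well F: ψ = P/(ρg) = 155.5×1000 / (1000 × 9.81) = 15.85 m.
Total head at well F: h = z + ψ = 316.85 + 15.85 = 332.70 m.
Total head at well B: h = 344.03 − 12.17 = 331.86 m.
Head difference: h(well F) − h(well B) = 332.70 − 331.86 = 0.84 m.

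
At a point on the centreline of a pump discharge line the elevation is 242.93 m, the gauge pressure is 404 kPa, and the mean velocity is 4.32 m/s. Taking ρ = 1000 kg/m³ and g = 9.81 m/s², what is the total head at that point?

Pressure head ψ = P/(ρg) = 404×1000 / (1000 × 9.81) = 41.18 m.
Velocity head = v²/(2g) = 4.32² / (2 × 9.81) = 0.951 m.
h = z + ψ + v²/(2g) = 242.93 + 41.18 + 0.951 = 285.06 m.

h ≈ 285.06 m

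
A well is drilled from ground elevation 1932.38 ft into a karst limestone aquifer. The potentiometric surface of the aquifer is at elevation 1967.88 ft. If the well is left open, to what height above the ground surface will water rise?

Water rises to the potentiometric surface, so the rise above ground = 1967.88 − 1932.38 = 35.50 ft.

≈ 35.50 ft above ground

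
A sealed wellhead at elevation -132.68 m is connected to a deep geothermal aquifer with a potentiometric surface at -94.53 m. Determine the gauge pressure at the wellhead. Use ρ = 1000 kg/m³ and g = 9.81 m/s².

Head above the cap: Δh = -94.53 − (-132.68) = 38.15 m.
P = ρgΔh = 1000 × 9.81 × 38.15 = 374252 Pa ≈ 374 kPa.

P ≈ 374 kPa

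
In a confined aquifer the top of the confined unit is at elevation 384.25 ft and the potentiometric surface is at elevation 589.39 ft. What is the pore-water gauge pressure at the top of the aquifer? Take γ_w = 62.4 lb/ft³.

P ≈ 88.9 psi

Pressure head at the aquifer top: ψ = h − z = 589.39 − 384.25 = 205.14 ft.
P = γψ/144 = 62.4 × 205.14 / 144 = 88.9 psi.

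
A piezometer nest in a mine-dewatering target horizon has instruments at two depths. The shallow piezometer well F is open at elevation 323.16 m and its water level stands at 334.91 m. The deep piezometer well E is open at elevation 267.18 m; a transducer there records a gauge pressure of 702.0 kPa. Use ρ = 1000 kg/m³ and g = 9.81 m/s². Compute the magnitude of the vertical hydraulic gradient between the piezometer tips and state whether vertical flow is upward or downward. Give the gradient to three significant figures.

Total head at well F: h = 334.91 m (water level in the standpipe).
Pressure head at well E: ψ = P/(ρg) = 702.0×1000 / (1000 × 9.81) = 71.56 m.
Total head at well E: h = z + ψ = 267.18 + 71.56 = 338.74 m.
Δh = h(well F) − h(well E) = 334.91 − 338.74 = -3.83 m.
Vertical separation Δz = 323.16 − 267.18 = 55.98 m.
|i_v| = |Δh| / Δz = 3.83 / 55.98 = 0.0684.
Head is higher in the deep piezometer, so vertical flow is upward (discharge condition).

|i_v| ≈ 0.0684; vertical flow is upward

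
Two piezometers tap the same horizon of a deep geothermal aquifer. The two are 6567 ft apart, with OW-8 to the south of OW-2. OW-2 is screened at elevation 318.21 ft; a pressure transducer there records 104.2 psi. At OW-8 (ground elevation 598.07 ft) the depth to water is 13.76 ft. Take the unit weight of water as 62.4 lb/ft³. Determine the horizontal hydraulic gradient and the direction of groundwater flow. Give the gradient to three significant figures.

Pressure head at OW-2: ψ = 144·P/γ = 144 × 104.2 / 62.4 = 240.46 ft.
Total head at OW-2: h = z + ψ = 318.21 + 240.46 = 558.67 ft.
Total head at OW-8: h = 598.07 − 13.76 = 584.31 ft.
Head difference: h(OW-2) − h(OW-8) = 558.67 − 584.31 = -25.64 ft.
Hydraulic gradient: i = |Δh| / L = 25.64 / 6567 = 0.00390.
Flow is from higher to lower head: from OW-8 toward OW-2, i.e. toward the north.

i ≈ 0.00390; groundwater flows toward the north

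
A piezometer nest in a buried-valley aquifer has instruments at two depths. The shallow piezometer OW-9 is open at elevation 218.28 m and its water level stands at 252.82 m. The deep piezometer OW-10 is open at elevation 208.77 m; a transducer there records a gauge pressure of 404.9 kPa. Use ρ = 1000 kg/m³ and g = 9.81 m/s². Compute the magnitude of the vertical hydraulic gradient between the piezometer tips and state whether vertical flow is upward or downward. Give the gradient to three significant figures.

Total head at OW-9: h = 252.82 m (water level in the standpipe).
Pressure head at OW-10: ψ = P/(ρg) = 404.9×1000 / (1000 × 9.81) = 41.27 m.
Total head at OW-10: h = z + ψ = 208.77 + 41.27 = 250.04 m.
Δh = h(OW-9) − h(OW-10) = 252.82 − 250.04 = 2.78 m.
Vertical separation Δz = 218.28 − 208.77 = 9.51 m.
|i_v| = |Δh| / Δz = 2.78 / 9.51 = 0.292.
Head is higher in the shallow piezometer, so vertical flow is downward (recharge condition).

|i_v| ≈ 0.292; vertical flow is downward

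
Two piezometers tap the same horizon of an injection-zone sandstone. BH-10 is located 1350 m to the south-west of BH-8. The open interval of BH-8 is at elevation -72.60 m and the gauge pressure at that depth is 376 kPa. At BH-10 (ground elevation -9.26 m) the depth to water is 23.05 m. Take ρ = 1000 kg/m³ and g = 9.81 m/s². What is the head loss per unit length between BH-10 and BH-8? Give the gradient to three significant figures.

i ≈ 0.00145 m/m

Pressure head at BH-8: ψ = P/(ρg) = 376×1000 / (1000 × 9.81) = 38.33 m.
Total head at BH-8: h = z + ψ = -72.60 + 38.33 = -34.27 m.
Total head at BH-10: h = -9.26 − 23.05 = -32.31 m.
Head difference: h(BH-8) − h(BH-10) = -34.27 − (-32.31) = -1.96 m.
Hydraulic gradient: i = |Δh| / L = 1.96 / 1350 = 0.00145.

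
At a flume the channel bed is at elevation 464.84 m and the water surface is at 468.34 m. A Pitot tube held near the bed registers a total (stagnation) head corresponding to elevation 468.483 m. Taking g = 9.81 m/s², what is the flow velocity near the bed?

v ≈ 1.68 m/s

Near the bed, under hydrostatic conditions, the piezometric head (z + ψ) equals the free-surface elevation, 468.34 m.
Velocity head = total − piezometric = 468.483 − 468.34 = 0.143 m.
v = √(2g·h_v) = √(2 × 9.81 × 0.143) = 1.68 m/s.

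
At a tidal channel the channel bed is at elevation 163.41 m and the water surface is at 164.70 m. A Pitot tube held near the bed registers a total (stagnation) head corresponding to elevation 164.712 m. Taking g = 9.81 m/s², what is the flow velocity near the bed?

v ≈ 0.485 m/s

Near the bed, under hydrostatic conditions, the piezometric head (z + ψ) equals the free-surface elevation, 164.70 m.
Velocity head = total − piezometric = 164.712 − 164.70 = 0.012 m.
v = √(2g·h_v) = √(2 × 9.81 × 0.012) = 0.485 m/s.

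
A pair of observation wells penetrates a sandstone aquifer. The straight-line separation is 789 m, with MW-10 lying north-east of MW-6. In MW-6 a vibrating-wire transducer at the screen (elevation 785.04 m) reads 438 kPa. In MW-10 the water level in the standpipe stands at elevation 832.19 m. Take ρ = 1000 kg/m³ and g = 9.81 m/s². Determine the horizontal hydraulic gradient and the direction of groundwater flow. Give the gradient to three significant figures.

Pressure head at MW-6: ψ = P/(ρg) = 438×1000 / (1000 × 9.81) = 44.65 m.
Total head at MW-6: h = z + ψ = 785.04 + 44.65 = 829.69 m.
Total head at MW-10: h = 832.19 m (water level in the piezometer is the total head).
Head difference: h(MW-6) − h(MW-10) = 829.69 − 832.19 = -2.50 m.
Hydraulic gradient: i = |Δh| / L = 2.50 / 789 = 0.00317.
Flow is from higher to lower head: from MW-10 toward MW-6, i.e. toward the south-west.

i ≈ 0.00317; groundwater flows toward the south-west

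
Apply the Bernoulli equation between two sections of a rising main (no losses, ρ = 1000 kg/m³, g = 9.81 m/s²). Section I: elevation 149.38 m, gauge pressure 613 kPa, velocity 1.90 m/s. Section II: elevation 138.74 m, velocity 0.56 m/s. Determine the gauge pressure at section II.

P₂ ≈ 719 kPa

Pressure head at I: ψ₁ = P₁/(ρg) = 613×1000 / (1000 × 9.81) = 62.49 m.
Velocity heads: v₁²/2g = 1.90²/19.62 = 0.184 m; v₂²/2g = 0.56²/19.62 = 0.016 m.
Total head H = z₁ + ψ₁ + v₁²/2g = 149.38 + 62.49 + 0.184 = 212.05 m.
ψ₂ = H − z₂ − v₂²/2g = 212.05 − 138.74 − 0.016 = 73.29 m.
P₂ = ρgψ₂ = 1000 × 9.81 × 73.29 ≈ 719 kPa.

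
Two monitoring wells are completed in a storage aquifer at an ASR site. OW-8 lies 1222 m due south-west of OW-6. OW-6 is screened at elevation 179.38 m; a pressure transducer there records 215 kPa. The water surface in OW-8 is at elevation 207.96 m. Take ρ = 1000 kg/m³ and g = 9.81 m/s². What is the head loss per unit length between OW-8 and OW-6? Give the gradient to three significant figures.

Pressure head at OW-6: ψ = P/(ρg) = 215×1000 / (1000 × 9.81) = 21.92 m.
Total head at OW-6: h = z + ψ = 179.38 + 21.92 = 201.30 m.
Total head at OW-8: h = 207.96 m (water level in the piezometer is the total head).
Head difference: h(OW-6) − h(OW-8) = 201.30 − 207.96 = -6.66 m.
Hydraulic gradient: i = |Δh| / L = 6.66 / 1222 = 0.00545.

i ≈ 0.00545 m/m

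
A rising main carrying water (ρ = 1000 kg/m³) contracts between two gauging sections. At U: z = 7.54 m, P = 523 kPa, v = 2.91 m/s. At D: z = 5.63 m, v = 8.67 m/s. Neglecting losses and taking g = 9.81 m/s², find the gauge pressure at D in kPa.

P₂ ≈ 508 kPa

Pressure head at U: ψ₁ = P₁/(ρg) = 523×1000 / (1000 × 9.81) = 53.31 m.
Velocity heads: v₁²/2g = 2.91²/19.62 = 0.432 m; v₂²/2g = 8.67²/19.62 = 3.831 m.
Total head H = z₁ + ψ₁ + v₁²/2g = 7.54 + 53.31 + 0.432 = 61.28 m.
ψ₂ = H − z₂ − v₂²/2g = 61.28 − 5.63 − 3.831 = 51.82 m.
P₂ = ρgψ₂ = 1000 × 9.81 × 51.82 ≈ 508 kPa.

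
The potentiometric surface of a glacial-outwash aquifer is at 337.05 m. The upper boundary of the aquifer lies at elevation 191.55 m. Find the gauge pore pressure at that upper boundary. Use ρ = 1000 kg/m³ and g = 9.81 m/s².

P ≈ 1430 kPa

Pressure head at the aquifer top: ψ = h − z = 337.05 − 191.55 = 145.50 m.
P = ρgψ = 1000 × 9.81 × 145.50 = 1427355 Pa ≈ 1430 kPa.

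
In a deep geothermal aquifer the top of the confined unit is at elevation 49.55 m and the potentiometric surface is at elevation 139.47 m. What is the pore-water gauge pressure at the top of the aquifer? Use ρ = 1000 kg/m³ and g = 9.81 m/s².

Pressure head at the aquifer top: ψ = h − z = 139.47 − 49.55 = 89.92 m.
P = ρgψ = 1000 × 9.81 × 89.92 = 882115 Pa ≈ 882 kPa.

P ≈ 882 kPa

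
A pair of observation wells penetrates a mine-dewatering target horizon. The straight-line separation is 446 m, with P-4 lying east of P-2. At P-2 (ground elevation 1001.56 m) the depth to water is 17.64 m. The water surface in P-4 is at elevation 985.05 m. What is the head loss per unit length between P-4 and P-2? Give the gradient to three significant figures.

i ≈ 0.00253 m/m

Total head at P-2: h = 1001.56 − 17.64 = 983.92 m.
Total head at P-4: h = 985.05 m (water level in the piezometer is the total head).
Head difference: h(P-2) − h(P-4) = 983.92 − 985.05 = -1.13 m.
Hydraulic gradient: i = |Δh| / L = 1.13 / 446 = 0.00253.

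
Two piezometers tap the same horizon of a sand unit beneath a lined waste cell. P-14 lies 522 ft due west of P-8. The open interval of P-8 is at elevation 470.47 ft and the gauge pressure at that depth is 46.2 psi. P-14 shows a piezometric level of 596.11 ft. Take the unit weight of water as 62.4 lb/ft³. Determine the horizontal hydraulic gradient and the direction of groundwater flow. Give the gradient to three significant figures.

i ≈ 0.0364; groundwater flows toward the east

Pressure head at P-8: ψ = 144·P/γ = 144 × 46.2 / 62.4 = 106.62 ft.
Total head at P-8: h = z + ψ = 470.47 + 106.62 = 577.09 ft.
Total head at P-14: h = 596.11 ft (water level in the piezometer is the total head).
Head difference: h(P-8) − h(P-14) = 577.09 − 596.11 = -19.02 ft.
Hydraulic gradient: i = |Δh| / L = 19.02 / 522 = 0.0364.
Flow is from higher to lower head: from P-14 toward P-8, i.e. toward the east.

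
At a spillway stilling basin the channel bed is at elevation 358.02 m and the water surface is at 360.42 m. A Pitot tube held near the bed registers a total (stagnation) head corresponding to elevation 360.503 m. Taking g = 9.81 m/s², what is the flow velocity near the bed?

Near the bed, under hydrostatic conditions, the piezometric head (z + ψ) equals the free-surface elevation, 360.42 m.
Velocity head = total − piezometric = 360.503 − 360.42 = 0.083 m.
v = √(2g·h_v) = √(2 × 9.81 × 0.083) = 1.28 m/s.

v ≈ 1.28 m/s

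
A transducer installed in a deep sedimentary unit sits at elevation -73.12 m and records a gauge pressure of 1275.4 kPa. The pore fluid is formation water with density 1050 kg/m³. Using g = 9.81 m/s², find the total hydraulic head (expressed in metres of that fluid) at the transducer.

ψ = P/(ρg) = 1275.4×1000 / (1050 × 9.81) = 123.82 m.
h = z + ψ = -73.12 + 123.82 = 50.70 m.

h ≈ 50.70 m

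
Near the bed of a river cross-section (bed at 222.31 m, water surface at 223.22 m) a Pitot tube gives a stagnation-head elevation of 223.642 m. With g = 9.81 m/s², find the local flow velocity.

Near the bed, under hydrostatic conditions, the piezometric head (z + ψ) equals the free-surface elevation, 223.22 m.
Velocity head = total − piezometric = 223.642 − 223.22 = 0.422 m.
v = √(2g·h_v) = √(2 × 9.81 × 0.422) = 2.88 m/s.

v ≈ 2.88 m/s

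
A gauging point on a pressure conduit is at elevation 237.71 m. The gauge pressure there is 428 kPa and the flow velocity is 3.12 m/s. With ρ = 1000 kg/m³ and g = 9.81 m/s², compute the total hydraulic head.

Pressure head ψ = P/(ρg) = 428×1000 / (1000 × 9.81) = 43.63 m.
Velocity head = v²/(2g) = 3.12² / (2 × 9.81) = 0.496 m.
h = z + ψ + v²/(2g) = 237.71 + 43.63 + 0.496 = 281.84 m.

h ≈ 281.84 m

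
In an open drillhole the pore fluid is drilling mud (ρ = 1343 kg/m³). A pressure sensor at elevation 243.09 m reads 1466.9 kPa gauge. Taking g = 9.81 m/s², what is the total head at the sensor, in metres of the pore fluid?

h ≈ 354.43 m

ψ = P/(ρg) = 1466.9×1000 / (1343 × 9.81) = 111.34 m.
h = z + ψ = 243.09 + 111.34 = 354.43 m.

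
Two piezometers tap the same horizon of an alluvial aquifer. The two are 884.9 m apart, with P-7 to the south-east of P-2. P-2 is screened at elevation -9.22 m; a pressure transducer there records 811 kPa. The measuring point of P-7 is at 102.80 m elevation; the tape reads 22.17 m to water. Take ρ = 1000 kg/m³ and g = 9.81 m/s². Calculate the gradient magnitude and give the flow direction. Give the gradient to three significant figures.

Pressure head at P-2: ψ = P/(ρg) = 811×1000 / (1000 × 9.81) = 82.67 m.
Total head at P-2: h = z + ψ = -9.22 + 82.67 = 73.45 m.
Total head at P-7: h = 102.80 − 22.17 = 80.63 m.
Head difference: h(P-2) − h(P-7) = 73.45 − 80.63 = -7.18 m.
Hydraulic gradient: i = |Δh| / L = 7.18 / 884.9 = 0.00811.
Flow is from higher to lower head: from P-7 toward P-2, i.e. toward the north-west.

i ≈ 0.00811; groundwater flows toward the north-west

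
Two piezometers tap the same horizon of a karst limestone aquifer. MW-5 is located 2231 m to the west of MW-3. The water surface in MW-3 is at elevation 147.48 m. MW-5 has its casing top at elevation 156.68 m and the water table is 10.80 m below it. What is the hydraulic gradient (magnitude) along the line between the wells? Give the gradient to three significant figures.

i ≈ 0.000717

Total head at MW-3: h = 147.48 m (water level in the piezometer is the total head).
Total head at MW-5: h = 156.68 − 10.80 = 145.88 m.
Head difference: h(MW-3) − h(MW-5) = 147.48 − 145.88 = 1.60 m.
Hydraulic gradient: i = |Δh| / L = 1.60 / 2231 = 0.000717.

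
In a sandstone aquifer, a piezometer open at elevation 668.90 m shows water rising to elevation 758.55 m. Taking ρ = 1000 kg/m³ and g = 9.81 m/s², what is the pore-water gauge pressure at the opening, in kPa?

P ≈ 879 kPa

Pressure head ψ = h − z = 758.55 − 668.90 = 89.65 m.
P = ρgψ = 1000 × 9.81 × 89.65 = 879466 Pa ≈ 879 kPa.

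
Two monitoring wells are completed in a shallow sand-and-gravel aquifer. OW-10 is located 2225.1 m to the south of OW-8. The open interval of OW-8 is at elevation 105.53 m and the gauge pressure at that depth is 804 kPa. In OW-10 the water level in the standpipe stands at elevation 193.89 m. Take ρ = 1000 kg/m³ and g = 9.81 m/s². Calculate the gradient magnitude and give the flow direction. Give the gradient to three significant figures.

i ≈ 0.00288; groundwater flows toward the north

Pressure head at OW-8: ψ = P/(ρg) = 804×1000 / (1000 × 9.81) = 81.96 m.
Total head at OW-8: h = z + ψ = 105.53 + 81.96 = 187.49 m.
Total head at OW-10: h = 193.89 m (water level in the piezometer is the total head).
Head difference: h(OW-8) − h(OW-10) = 187.49 − 193.89 = -6.40 m.
Hydraulic gradient: i = |Δh| / L = 6.40 / 2225.1 = 0.00288.
Flow is from higher to lower head: from OW-10 toward OW-8, i.e. toward the north.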